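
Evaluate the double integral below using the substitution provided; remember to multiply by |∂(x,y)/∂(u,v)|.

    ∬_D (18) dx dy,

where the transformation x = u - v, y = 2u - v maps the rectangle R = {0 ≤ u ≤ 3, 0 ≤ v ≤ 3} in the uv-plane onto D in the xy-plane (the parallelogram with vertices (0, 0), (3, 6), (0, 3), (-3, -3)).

Compute the Jacobian determinant of (x, y) with respect to (u, v):

    ∂(x,y)/∂(u,v) = | 1  -1 | = (1)(-1) - (-1)(2) = 1.
                   | 2  -1 |

Its absolute value is |J| = 1 (the area scaling factor).

Substituting x = u - v, y = 2u - v into the integrand,

    18 → 18,

so the integral becomes

    ∬_R (18) · |J| du dv = ∫_0^3 ∫_0^3 (18) dv du.

Inner (v): 54.
Outer (u): 162.

Therefore ∬_D (18) dx dy = 162.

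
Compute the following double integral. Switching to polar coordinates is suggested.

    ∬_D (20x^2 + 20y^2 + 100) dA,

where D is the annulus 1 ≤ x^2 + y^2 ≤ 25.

The region D is 1 ≤ r ≤ 5, 0 ≤ θ ≤ 2π in polar coordinates, where x = r cos(θ), y = r sin(θ), and dA = r dr dθ.

Under the substitution, the integrand becomes 20r^2 + 100, so

    ∬_D (20x^2 + 20y^2 + 100) dA = ∫_{0}^{2π} ∫_{1}^{5} (20r^2 + 100) · r dr dθ.

Inner integral (in r): ∫_{1}^{5} (20r^2 + 100) · r dr = 4320.

Outer integral (in θ): ∫_{0}^{2π} (4320) dθ = 8640π.

Therefore ∬_D (20x^2 + 20y^2 + 100) dA = 8640π.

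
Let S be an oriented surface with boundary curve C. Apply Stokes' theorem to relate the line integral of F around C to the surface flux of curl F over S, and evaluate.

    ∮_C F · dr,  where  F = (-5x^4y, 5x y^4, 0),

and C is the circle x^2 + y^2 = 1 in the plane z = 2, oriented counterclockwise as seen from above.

Let S be the flat disk x^2 + y^2 ≤ 1 in the plane z = 2, with upward unit normal n̂ = ẑ. By Stokes' theorem,

    ∮_C F · dr = ∬_S (∇ × F) · n̂ dS = ∬_D (curl F)_z dA,

where D is the disk x^2 + y^2 ≤ 1.

Compute the curl of F = (-5x^4y, 5x y^4, 0):
    (∇ × F)_x = ∂F_z/∂y - ∂F_y/∂z = 0,
    (∇ × F)_y = ∂F_x/∂z - ∂F_z/∂x = 0,
    (∇ × F)_z = ∂F_y/∂x - ∂F_x/∂y = 5x^4 + 5y^4.

On z = 2, (curl F)_z = 5x^4 + 5y^4.

Convert to polar (x = r cos θ, y = r sin θ, dA = r dr dθ); the integrand becomes 5r^4(sin(θ)^4 + cos(θ)^4), so

    ∬_D (curl F)_z dA = ∫_0^{2π} ∫_0^{1} (5r^4(sin(θ)^4 + cos(θ)^4)) · r dr dθ.

Inner (r from 0 to 1): 5sin(θ)^4/6 + 5cos(θ)^4/6.
Outer (θ from 0 to 2π): 5π/4.

Therefore ∮_C F · dr = 5π/4.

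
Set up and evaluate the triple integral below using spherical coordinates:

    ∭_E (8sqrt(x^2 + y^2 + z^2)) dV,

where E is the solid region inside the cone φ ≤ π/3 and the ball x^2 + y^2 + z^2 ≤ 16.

In spherical coordinates, x = ρ sin(φ) cos(θ), y = ρ sin(φ) sin(θ), z = ρ cos(φ), and dV = ρ^2 sin(φ) dρ dφ dθ.

The integrand becomes 8ρ, so

    ∭_E (8sqrt(x^2 + y^2 + z^2)) dV = ∫_{0}^{2π} ∫_{0}^{π/3} ∫_{0}^{4} (8ρ) · ρ^2 sin(φ) dρ dφ dθ.

Inner (ρ): 512sin(φ).
Middle (φ): 256.
Outer (θ): 512π.

Therefore the triple integral equals 512π.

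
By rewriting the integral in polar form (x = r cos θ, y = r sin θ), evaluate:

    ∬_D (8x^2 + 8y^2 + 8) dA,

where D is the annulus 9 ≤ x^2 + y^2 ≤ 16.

The region D is 3 ≤ r ≤ 4, 0 ≤ θ ≤ 2π in polar coordinates, where x = r cos(θ), y = r sin(θ), and dA = r dr dθ.

Under the substitution, the integrand becomes 8r^2 + 8, so

    ∬_D (8x^2 + 8y^2 + 8) dA = ∫_{0}^{2π} ∫_{3}^{4} (8r^2 + 8) · r dr dθ.

Inner integral (in r): ∫_{3}^{4} (8r^2 + 8) · r dr = 378.

Outer integral (in θ): ∫_{0}^{2π} (378) dθ = 756π.

Therefore ∬_D (8x^2 + 8y^2 + 8) dA = 756π.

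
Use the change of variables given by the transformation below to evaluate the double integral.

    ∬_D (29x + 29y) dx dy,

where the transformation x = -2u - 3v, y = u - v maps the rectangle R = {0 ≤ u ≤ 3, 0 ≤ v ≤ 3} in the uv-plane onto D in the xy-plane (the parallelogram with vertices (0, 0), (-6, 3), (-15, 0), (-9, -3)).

Compute the Jacobian determinant of (x, y) with respect to (u, v):

    ∂(x,y)/∂(u,v) = | -2  -3 | = (-2)(-1) - (-3)(1) = 5.
                   | 1  -1 |

Its absolute value is |J| = 5 (the area scaling factor).

Substituting x = -2u - 3v, y = u - v into the integrand,

    29x + 29y → -29u - 116v,

so the integral becomes

    ∬_R (-29u - 116v) · |J| du dv = ∫_0^3 ∫_0^3 (-145u - 580v) dv du.

Inner (v): -435u - 2610.
Outer (u): -19575/2.

Therefore ∬_D (29x + 29y) dx dy = -19575/2.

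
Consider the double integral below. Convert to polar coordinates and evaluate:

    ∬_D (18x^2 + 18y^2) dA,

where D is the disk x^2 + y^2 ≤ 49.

The region D is 0 ≤ r ≤ 7, 0 ≤ θ ≤ 2π in polar coordinates, where x = r cos(θ), y = r sin(θ), and dA = r dr dθ.

Under the substitution, the integrand becomes 18r^2, so

    ∬_D (18x^2 + 18y^2) dA = ∫_{0}^{2π} ∫_{0}^{7} (18r^2) · r dr dθ.

Inner integral (in r): ∫_{0}^{7} (18r^2) · r dr = 21609/2.

Outer integral (in θ): ∫_{0}^{2π} (21609/2) dθ = 21609π.

Therefore ∬_D (18x^2 + 18y^2) dA = 21609π.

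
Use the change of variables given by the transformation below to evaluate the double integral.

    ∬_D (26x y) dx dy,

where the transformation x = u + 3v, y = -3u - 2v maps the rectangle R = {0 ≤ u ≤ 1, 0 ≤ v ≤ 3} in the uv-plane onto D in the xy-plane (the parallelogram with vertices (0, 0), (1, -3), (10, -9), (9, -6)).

Compute the Jacobian determinant of (x, y) with respect to (u, v):

    ∂(x,y)/∂(u,v) = | 1  3 | = (1)(-2) - (3)(-3) = 7.
                   | -3  -2 |

Its absolute value is |J| = 7 (the area scaling factor).

Substituting x = u + 3v, y = -3u - 2v into the integrand,

    26x y → -78u^2 - 286u v - 156v^2,

so the integral becomes

    ∬_R (-78u^2 - 286u v - 156v^2) · |J| du dv = ∫_0^1 ∫_0^3 (-546u^2 - 2002u v - 1092v^2) dv du.

Inner (v): -1638u^2 - 9009u - 9828.
Outer (u): -29757/2.

Therefore ∬_D (26x y) dx dy = -29757/2.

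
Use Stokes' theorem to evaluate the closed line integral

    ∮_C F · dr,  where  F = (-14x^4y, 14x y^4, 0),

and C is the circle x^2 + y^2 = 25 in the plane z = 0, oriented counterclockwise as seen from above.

Let S be the flat disk x^2 + y^2 ≤ 25 in the plane z = 0, with upward unit normal n̂ = ẑ. By Stokes' theorem,

    ∮_C F · dr = ∬_S (∇ × F) · n̂ dS = ∬_D (curl F)_z dA,

where D is the disk x^2 + y^2 ≤ 25.

Compute the curl of F = (-14x^4y, 14x y^4, 0):
    (∇ × F)_x = ∂F_z/∂y - ∂F_y/∂z = 0,
    (∇ × F)_y = ∂F_x/∂z - ∂F_z/∂x = 0,
    (∇ × F)_z = ∂F_y/∂x - ∂F_x/∂y = 14x^4 + 14y^4.

On z = 0, (curl F)_z = 14x^4 + 14y^4.

Convert to polar (x = r cos θ, y = r sin θ, dA = r dr dθ); the integrand becomes 14r^4(sin(θ)^4 + cos(θ)^4), so

    ∬_D (curl F)_z dA = ∫_0^{2π} ∫_0^{5} (14r^4(sin(θ)^4 + cos(θ)^4)) · r dr dθ.

Inner (r from 0 to 5): 109375sin(θ)^4/3 + 109375cos(θ)^4/3.
Outer (θ from 0 to 2π): 109375π/2.

Therefore ∮_C F · dr = 109375π/2.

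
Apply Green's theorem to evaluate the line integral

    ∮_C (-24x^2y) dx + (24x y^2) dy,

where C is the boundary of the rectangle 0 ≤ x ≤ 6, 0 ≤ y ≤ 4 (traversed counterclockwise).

Green's theorem converts the closed line integral into a double integral over the enclosed region D:

    ∮_C P dx + Q dy = ∬_D (∂Q/∂x - ∂P/∂y) dA.

Here P = -24x^2y, Q = 24x y^2, so

    ∂Q/∂x = 24y^2,    ∂P/∂y = -24x^2,
    ∂Q/∂x - ∂P/∂y = 24x^2 + 24y^2.

D is the region 0 ≤ x ≤ 6, 0 ≤ y ≤ 4. Evaluating the double integral:

    ∬_D (24x^2 + 24y^2) dA = ∫_0^{6} ∫_0^{4} (24x^2 + 24y^2) dy dx.

Inner (y from 0 to 4): 96x^2 + 512.
Outer (x from 0 to 6): 9984.

Therefore ∮_C P dx + Q dy = 9984.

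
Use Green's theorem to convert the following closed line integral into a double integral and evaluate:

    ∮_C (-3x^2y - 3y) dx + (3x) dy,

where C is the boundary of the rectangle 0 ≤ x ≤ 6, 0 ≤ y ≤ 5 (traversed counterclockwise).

Green's theorem converts the closed line integral into a double integral over the enclosed region D:

    ∮_C P dx + Q dy = ∬_D (∂Q/∂x - ∂P/∂y) dA.

Here P = -3x^2y - 3y, Q = 3x, so

    ∂Q/∂x = 3,    ∂P/∂y = -3x^2 - 3,
    ∂Q/∂x - ∂P/∂y = 3x^2 + 6.

D is the region 0 ≤ x ≤ 6, 0 ≤ y ≤ 5. Evaluating the double integral:

    ∬_D (3x^2 + 6) dA = ∫_0^{6} ∫_0^{5} (3x^2 + 6) dy dx.

Inner (y from 0 to 5): 15x^2 + 30.
Outer (x from 0 to 6): 1260.

Therefore ∮_C P dx + Q dy = 1260.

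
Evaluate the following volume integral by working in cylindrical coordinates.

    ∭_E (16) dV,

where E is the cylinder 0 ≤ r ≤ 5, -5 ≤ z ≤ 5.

In cylindrical coordinates, x = r cos(θ), y = r sin(θ), z = z, and dV = r dr dθ dz.

The integrand becomes 16, so

    ∭_E (16) dV = ∫_{0}^{2π} ∫_{0}^{5} ∫_{-5}^{5} (16) · r dz dr dθ.

Inner (z): 160r.
Middle (r from 0 to 5): 2000.
Outer (θ): 4000π.

Therefore the triple integral equals 4000π.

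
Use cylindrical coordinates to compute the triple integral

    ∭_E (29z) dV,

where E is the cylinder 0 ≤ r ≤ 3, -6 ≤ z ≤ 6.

In cylindrical coordinates, x = r cos(θ), y = r sin(θ), z = z, and dV = r dr dθ dz.

The integrand becomes 29z, so

    ∭_E (29z) dV = ∫_{0}^{2π} ∫_{0}^{3} ∫_{-6}^{6} (29z) · r dz dr dθ.

Inner (z): 0.
Middle (r from 0 to 3): 0.
Outer (θ): 0.

Therefore the triple integral equals 0.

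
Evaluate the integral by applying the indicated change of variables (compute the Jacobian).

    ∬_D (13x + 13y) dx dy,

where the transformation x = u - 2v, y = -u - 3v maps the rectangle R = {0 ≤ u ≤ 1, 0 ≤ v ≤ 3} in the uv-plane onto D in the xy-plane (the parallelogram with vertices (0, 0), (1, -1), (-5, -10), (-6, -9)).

Compute the Jacobian determinant of (x, y) with respect to (u, v):

    ∂(x,y)/∂(u,v) = | 1  -2 | = (1)(-3) - (-2)(-1) = -5.
                   | -1  -3 |

Its absolute value is |J| = 5 (the area scaling factor).

Substituting x = u - 2v, y = -u - 3v into the integrand,

    13x + 13y → -65v,

so the integral becomes

    ∬_R (-65v) · |J| du dv = ∫_0^1 ∫_0^3 (-325v) dv du.

Inner (v): -2925/2.
Outer (u): -2925/2.

Therefore ∬_D (13x + 13y) dx dy = -2925/2.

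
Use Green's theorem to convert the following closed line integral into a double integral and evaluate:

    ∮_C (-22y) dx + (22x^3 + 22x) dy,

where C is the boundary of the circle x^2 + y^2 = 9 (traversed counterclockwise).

Green's theorem converts the closed line integral into a double integral over the enclosed region D:

    ∮_C P dx + Q dy = ∬_D (∂Q/∂x - ∂P/∂y) dA.

Here P = -22y, Q = 22x^3 + 22x, so

    ∂Q/∂x = 66x^2 + 22,    ∂P/∂y = -22,
    ∂Q/∂x - ∂P/∂y = 66x^2 + 44.

D is the region x^2 + y^2 ≤ 9. Evaluating the double integral:

In polar coordinates (x = r cos θ, y = r sin θ, dA = r dr dθ) the integrand becomes 66r^2cos(θ)^2 + 44, so

    ∬_D (66x^2 + 44) dA = ∫_0^{2π} ∫_0^{3} (66r^2cos(θ)^2 + 44) · r dr dθ.

Inner (r from 0 to 3): 2673cos(θ)^2/2 + 198.
Outer (θ from 0 to 2π): 3465π/2.

Therefore ∮_C P dx + Q dy = 3465π/2.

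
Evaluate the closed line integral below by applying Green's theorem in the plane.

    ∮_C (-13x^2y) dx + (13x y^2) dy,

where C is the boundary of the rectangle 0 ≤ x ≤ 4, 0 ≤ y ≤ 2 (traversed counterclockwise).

Green's theorem converts the closed line integral into a double integral over the enclosed region D:

    ∮_C P dx + Q dy = ∬_D (∂Q/∂x - ∂P/∂y) dA.

Here P = -13x^2y, Q = 13x y^2, so

    ∂Q/∂x = 13y^2,    ∂P/∂y = -13x^2,
    ∂Q/∂x - ∂P/∂y = 13x^2 + 13y^2.

D is the region 0 ≤ x ≤ 4, 0 ≤ y ≤ 2. Evaluating the double integral:

    ∬_D (13x^2 + 13y^2) dA = ∫_0^{4} ∫_0^{2} (13x^2 + 13y^2) dy dx.

Inner (y from 0 to 2): 26x^2 + 104/3.
Outer (x from 0 to 4): 2080/3.

Therefore ∮_C P dx + Q dy = 2080/3.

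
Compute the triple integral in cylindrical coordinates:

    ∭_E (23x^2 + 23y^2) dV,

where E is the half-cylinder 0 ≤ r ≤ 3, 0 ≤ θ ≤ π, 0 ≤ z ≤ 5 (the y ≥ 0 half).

In cylindrical coordinates, x = r cos(θ), y = r sin(θ), z = z, and dV = r dr dθ dz.

The integrand becomes 23r^2, so

    ∭_E (23x^2 + 23y^2) dV = ∫_{0}^{π} ∫_{0}^{3} ∫_{0}^{5} (23r^2) · r dz dr dθ.

Inner (z): 115r^3.
Middle (r from 0 to 3): 9315/4.
Outer (θ): 9315π/4.

Therefore the triple integral equals 9315π/4.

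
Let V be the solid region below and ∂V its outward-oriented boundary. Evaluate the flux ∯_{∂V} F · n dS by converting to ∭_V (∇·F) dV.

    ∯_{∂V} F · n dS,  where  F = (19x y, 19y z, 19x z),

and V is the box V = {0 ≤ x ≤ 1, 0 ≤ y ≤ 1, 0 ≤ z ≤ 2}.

By the divergence theorem,

    ∯_{∂V} F · n dS = ∭_V (∇ · F) dV.

Compute the divergence:
    ∇ · F = ∂F_x/∂x + ∂F_y/∂y + ∂F_z/∂z = 19y + 19z + 19x = 19x + 19y + 19z.

V is a rectangular box, so dV = dx dy dz with 0 ≤ x ≤ 1, 0 ≤ y ≤ 1, 0 ≤ z ≤ 2.

Integrate (19x + 19y + 19z) over V as an iterated integral:

    ∭_V (∇·F) dV = ∫_0^{1} ∫_0^{1} ∫_0^{2} (19x + 19y + 19z) dz dy dx.

Inner (z from 0 to 2): 38x + 38y + 38.
Middle (y from 0 to 1): 38x + 57.
Outer (x from 0 to 1): 76.

Therefore ∯_{∂V} F · n dS = 76.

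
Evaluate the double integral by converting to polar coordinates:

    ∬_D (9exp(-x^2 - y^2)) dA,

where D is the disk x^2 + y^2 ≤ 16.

The region D is 0 ≤ r ≤ 4, 0 ≤ θ ≤ 2π in polar coordinates, where x = r cos(θ), y = r sin(θ), and dA = r dr dθ.

Under the substitution, the integrand becomes 9exp(-r^2), so

    ∬_D (9exp(-x^2 - y^2)) dA = ∫_{0}^{2π} ∫_{0}^{4} (9exp(-r^2)) · r dr dθ.

Inner integral (in r): ∫_{0}^{4} (9exp(-r^2)) · r dr = 9/2 - 9exp(-16)/2.

Outer integral (in θ): ∫_{0}^{2π} (9/2 - 9exp(-16)/2) dθ = -9π exp(-16) + 9π.

Therefore ∬_D (9exp(-x^2 - y^2)) dA = -9π exp(-16) + 9π.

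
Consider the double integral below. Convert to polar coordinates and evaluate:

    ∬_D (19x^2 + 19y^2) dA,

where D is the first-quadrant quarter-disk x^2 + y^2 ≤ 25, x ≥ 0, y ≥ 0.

The region D is 0 ≤ r ≤ 5, 0 ≤ θ ≤ π/2 in polar coordinates, where x = r cos(θ), y = r sin(θ), and dA = r dr dθ.

Under the substitution, the integrand becomes 19r^2, so

    ∬_D (19x^2 + 19y^2) dA = ∫_{0}^{π/2} ∫_{0}^{5} (19r^2) · r dr dθ.

Inner integral (in r): ∫_{0}^{5} (19r^2) · r dr = 11875/4.

Outer integral (in θ): ∫_{0}^{π/2} (11875/4) dθ = 11875π/8.

Therefore ∬_D (19x^2 + 19y^2) dA = 11875π/8.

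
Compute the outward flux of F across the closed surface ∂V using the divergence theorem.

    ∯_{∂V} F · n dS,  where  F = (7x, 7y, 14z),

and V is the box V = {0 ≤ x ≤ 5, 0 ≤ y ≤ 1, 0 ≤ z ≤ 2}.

By the divergence theorem,

    ∯_{∂V} F · n dS = ∭_V (∇ · F) dV.

Compute the divergence:
    ∇ · F = ∂F_x/∂x + ∂F_y/∂y + ∂F_z/∂z = 7 + 7 + 14 = 28.

V is a rectangular box, so dV = dx dy dz with 0 ≤ x ≤ 5, 0 ≤ y ≤ 1, 0 ≤ z ≤ 2.

Integrate (28) over V as an iterated integral:

    ∭_V (∇·F) dV = ∫_0^{5} ∫_0^{1} ∫_0^{2} (28) dz dy dx.

Inner (z from 0 to 2): 56.
Middle (y from 0 to 1): 56.
Outer (x from 0 to 5): 280.

Therefore ∯_{∂V} F · n dS = 280.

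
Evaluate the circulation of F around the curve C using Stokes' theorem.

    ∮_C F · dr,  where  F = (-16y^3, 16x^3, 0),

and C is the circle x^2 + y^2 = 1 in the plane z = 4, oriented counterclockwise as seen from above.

Let S be the flat disk x^2 + y^2 ≤ 1 in the plane z = 4, with upward unit normal n̂ = ẑ. By Stokes' theorem,

    ∮_C F · dr = ∬_S (∇ × F) · n̂ dS = ∬_D (curl F)_z dA,

where D is the disk x^2 + y^2 ≤ 1.

Compute the curl of F = (-16y^3, 16x^3, 0):
    (∇ × F)_x = ∂F_z/∂y - ∂F_y/∂z = 0,
    (∇ × F)_y = ∂F_x/∂z - ∂F_z/∂x = 0,
    (∇ × F)_z = ∂F_y/∂x - ∂F_x/∂y = 48x^2 + 48y^2.

On z = 4, (curl F)_z = 48x^2 + 48y^2.

Convert to polar (x = r cos θ, y = r sin θ, dA = r dr dθ); the integrand becomes 48r^2, so

    ∬_D (curl F)_z dA = ∫_0^{2π} ∫_0^{1} (48r^2) · r dr dθ.

Inner (r from 0 to 1): 12.
Outer (θ from 0 to 2π): 24π.

Therefore ∮_C F · dr = 24π.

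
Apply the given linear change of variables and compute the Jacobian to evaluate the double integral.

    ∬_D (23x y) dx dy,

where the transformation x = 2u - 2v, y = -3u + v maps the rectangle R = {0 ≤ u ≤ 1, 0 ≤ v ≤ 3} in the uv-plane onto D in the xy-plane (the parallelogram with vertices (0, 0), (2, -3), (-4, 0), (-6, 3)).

Compute the Jacobian determinant of (x, y) with respect to (u, v):

    ∂(x,y)/∂(u,v) = | 2  -2 | = (2)(1) - (-2)(-3) = -4.
                   | -3  1 |

Its absolute value is |J| = 4 (the area scaling factor).

Substituting x = 2u - 2v, y = -3u + v into the integrand,

    23x y → -138u^2 + 184u v - 46v^2,

so the integral becomes

    ∬_R (-138u^2 + 184u v - 46v^2) · |J| du dv = ∫_0^1 ∫_0^3 (-552u^2 + 736u v - 184v^2) dv du.

Inner (v): -1656u^2 + 3312u - 1656.
Outer (u): -552.

Therefore ∬_D (23x y) dx dy = -552.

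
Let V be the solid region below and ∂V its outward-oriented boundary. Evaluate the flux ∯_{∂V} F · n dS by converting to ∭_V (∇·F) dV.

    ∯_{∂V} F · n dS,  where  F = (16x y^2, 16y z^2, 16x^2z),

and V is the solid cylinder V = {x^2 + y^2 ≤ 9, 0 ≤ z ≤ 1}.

By the divergence theorem,

    ∯_{∂V} F · n dS = ∭_V (∇ · F) dV.

Compute the divergence:
    ∇ · F = ∂F_x/∂x + ∂F_y/∂y + ∂F_z/∂z = 16y^2 + 16z^2 + 16x^2 = 16x^2 + 16y^2 + 16z^2.

In cylindrical coordinates, x = r cos(θ), y = r sin(θ), z = z, dV = r dr dθ dz, with 0 ≤ r ≤ 3, 0 ≤ θ ≤ 2π, 0 ≤ z ≤ 1.

The integrand, after substitution and multiplying by the volume element, becomes (16r^2 + 16z^2) · r, so

    ∭_V (∇·F) dV = ∫_0^{2π} ∫_0^{3} ∫_0^{1} (16r^2 + 16z^2) · r dz dr dθ.

Inner (z from 0 to 1): 16r (r^2 + 1/3).
Middle (r from 0 to 3): 348.
Outer (θ from 0 to 2π): 696π.

Therefore ∯_{∂V} F · n dS = 696π.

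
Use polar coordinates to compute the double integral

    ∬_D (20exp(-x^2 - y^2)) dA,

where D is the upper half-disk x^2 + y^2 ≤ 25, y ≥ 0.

The region D is 0 ≤ r ≤ 5, 0 ≤ θ ≤ π in polar coordinates, where x = r cos(θ), y = r sin(θ), and dA = r dr dθ.

Under the substitution, the integrand becomes 20exp(-r^2), so

    ∬_D (20exp(-x^2 - y^2)) dA = ∫_{0}^{π} ∫_{0}^{5} (20exp(-r^2)) · r dr dθ.

Inner integral (in r): ∫_{0}^{5} (20exp(-r^2)) · r dr = 10 - 10exp(-25).

Outer integral (in θ): ∫_{0}^{π} (10 - 10exp(-25)) dθ = -10π exp(-25) + 10π.

Therefore ∬_D (20exp(-x^2 - y^2)) dA = -10π exp(-25) + 10π.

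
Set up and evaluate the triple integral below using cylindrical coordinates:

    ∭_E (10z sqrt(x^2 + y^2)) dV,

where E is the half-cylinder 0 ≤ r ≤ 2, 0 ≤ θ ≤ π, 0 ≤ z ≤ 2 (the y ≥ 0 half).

In cylindrical coordinates, x = r cos(θ), y = r sin(θ), z = z, and dV = r dr dθ dz.

The integrand becomes 10r z, so

    ∭_E (10z sqrt(x^2 + y^2)) dV = ∫_{0}^{π} ∫_{0}^{2} ∫_{0}^{2} (10r z) · r dz dr dθ.

Inner (z): 20r^2.
Middle (r from 0 to 2): 160/3.
Outer (θ): 160π/3.

Therefore the triple integral equals 160π/3.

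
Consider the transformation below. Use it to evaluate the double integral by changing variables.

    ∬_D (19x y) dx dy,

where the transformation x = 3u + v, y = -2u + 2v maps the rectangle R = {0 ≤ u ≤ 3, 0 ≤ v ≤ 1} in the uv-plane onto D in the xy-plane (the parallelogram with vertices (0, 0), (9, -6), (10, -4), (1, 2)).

Compute the Jacobian determinant of (x, y) with respect to (u, v):

    ∂(x,y)/∂(u,v) = | 3  1 | = (3)(2) - (1)(-2) = 8.
                   | -2  2 |

Its absolute value is |J| = 8 (the area scaling factor).

Substituting x = 3u + v, y = -2u + 2v into the integrand,

    19x y → -114u^2 + 76u v + 38v^2,

so the integral becomes

    ∬_R (-114u^2 + 76u v + 38v^2) · |J| du dv = ∫_0^3 ∫_0^1 (-912u^2 + 608u v + 304v^2) dv du.

Inner (v): -912u^2 + 304u + 304/3.
Outer (u): -6536.

Therefore ∬_D (19x y) dx dy = -6536.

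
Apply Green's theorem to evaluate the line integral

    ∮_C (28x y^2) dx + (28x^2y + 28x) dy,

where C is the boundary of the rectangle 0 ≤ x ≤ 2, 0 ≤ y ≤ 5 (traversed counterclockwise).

Green's theorem converts the closed line integral into a double integral over the enclosed region D:

    ∮_C P dx + Q dy = ∬_D (∂Q/∂x - ∂P/∂y) dA.

Here P = 28x y^2, Q = 28x^2y + 28x, so

    ∂Q/∂x = 56x y + 28,    ∂P/∂y = 56x y,
    ∂Q/∂x - ∂P/∂y = 28.

D is the region 0 ≤ x ≤ 2, 0 ≤ y ≤ 5. Evaluating the double integral:

    ∬_D (28) dA = ∫_0^{2} ∫_0^{5} (28) dy dx.

Inner (y from 0 to 5): 140.
Outer (x from 0 to 2): 280.

Therefore ∮_C P dx + Q dy = 280.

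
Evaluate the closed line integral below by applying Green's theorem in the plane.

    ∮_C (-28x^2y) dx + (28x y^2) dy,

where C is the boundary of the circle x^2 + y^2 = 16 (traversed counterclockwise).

Green's theorem converts the closed line integral into a double integral over the enclosed region D:

    ∮_C P dx + Q dy = ∬_D (∂Q/∂x - ∂P/∂y) dA.

Here P = -28x^2y, Q = 28x y^2, so

    ∂Q/∂x = 28y^2,    ∂P/∂y = -28x^2,
    ∂Q/∂x - ∂P/∂y = 28x^2 + 28y^2.

D is the region x^2 + y^2 ≤ 16. Evaluating the double integral:

In polar coordinates (x = r cos θ, y = r sin θ, dA = r dr dθ) the integrand becomes 28r^2, so

    ∬_D (28x^2 + 28y^2) dA = ∫_0^{2π} ∫_0^{4} (28r^2) · r dr dθ.

Inner (r from 0 to 4): 1792.
Outer (θ from 0 to 2π): 3584π.

Therefore ∮_C P dx + Q dy = 3584π.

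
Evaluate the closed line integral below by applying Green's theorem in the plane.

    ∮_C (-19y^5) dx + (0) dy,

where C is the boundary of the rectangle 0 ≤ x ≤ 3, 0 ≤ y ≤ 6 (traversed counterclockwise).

Green's theorem converts the closed line integral into a double integral over the enclosed region D:

    ∮_C P dx + Q dy = ∬_D (∂Q/∂x - ∂P/∂y) dA.

Here P = -19y^5, Q = 0, so

    ∂Q/∂x = 0,    ∂P/∂y = -95y^4,
    ∂Q/∂x - ∂P/∂y = 95y^4.

D is the region 0 ≤ x ≤ 3, 0 ≤ y ≤ 6. Evaluating the double integral:

    ∬_D (95y^4) dA = ∫_0^{3} ∫_0^{6} (95y^4) dy dx.

Inner (y from 0 to 6): 147744.
Outer (x from 0 to 3): 443232.

Therefore ∮_C P dx + Q dy = 443232.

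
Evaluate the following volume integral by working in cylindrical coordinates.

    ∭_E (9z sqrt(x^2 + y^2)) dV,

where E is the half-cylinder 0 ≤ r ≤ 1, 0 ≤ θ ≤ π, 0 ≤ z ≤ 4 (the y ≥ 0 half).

In cylindrical coordinates, x = r cos(θ), y = r sin(θ), z = z, and dV = r dr dθ dz.

The integrand becomes 9r z, so

    ∭_E (9z sqrt(x^2 + y^2)) dV = ∫_{0}^{π} ∫_{0}^{1} ∫_{0}^{4} (9r z) · r dz dr dθ.

Inner (z): 72r^2.
Middle (r from 0 to 1): 24.
Outer (θ): 24π.

Therefore the triple integral equals 24π.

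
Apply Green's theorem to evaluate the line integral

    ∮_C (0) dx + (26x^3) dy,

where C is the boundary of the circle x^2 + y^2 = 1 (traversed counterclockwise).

Green's theorem converts the closed line integral into a double integral over the enclosed region D:

    ∮_C P dx + Q dy = ∬_D (∂Q/∂x - ∂P/∂y) dA.

Here P = 0, Q = 26x^3, so

    ∂Q/∂x = 78x^2,    ∂P/∂y = 0,
    ∂Q/∂x - ∂P/∂y = 78x^2.

D is the region x^2 + y^2 ≤ 1. Evaluating the double integral:

In polar coordinates (x = r cos θ, y = r sin θ, dA = r dr dθ) the integrand becomes 78r^2cos(θ)^2, so

    ∬_D (78x^2) dA = ∫_0^{2π} ∫_0^{1} (78r^2cos(θ)^2) · r dr dθ.

Inner (r from 0 to 1): 39cos(θ)^2/2.
Outer (θ from 0 to 2π): 39π/2.

Therefore ∮_C P dx + Q dy = 39π/2.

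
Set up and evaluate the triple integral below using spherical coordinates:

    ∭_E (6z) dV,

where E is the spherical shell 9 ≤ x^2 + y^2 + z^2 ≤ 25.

In spherical coordinates, x = ρ sin(φ) cos(θ), y = ρ sin(φ) sin(θ), z = ρ cos(φ), and dV = ρ^2 sin(φ) dρ dφ dθ.

The integrand becomes 6ρ cos(φ), so

    ∭_E (6z) dV = ∫_{0}^{2π} ∫_{0}^{π} ∫_{3}^{5} (6ρ cos(φ)) · ρ^2 sin(φ) dρ dφ dθ.

Inner (ρ): 408sin(2φ).
Middle (φ): 0.
Outer (θ): 0.

Therefore the triple integral equals 0.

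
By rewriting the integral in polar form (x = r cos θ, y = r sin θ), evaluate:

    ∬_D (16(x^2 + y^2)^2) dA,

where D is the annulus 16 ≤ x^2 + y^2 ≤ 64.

The region D is 4 ≤ r ≤ 8, 0 ≤ θ ≤ 2π in polar coordinates, where x = r cos(θ), y = r sin(θ), and dA = r dr dθ.

Under the substitution, the integrand becomes 16r^4, so

    ∬_D (16(x^2 + y^2)^2) dA = ∫_{0}^{2π} ∫_{4}^{8} (16r^4) · r dr dθ.

Inner integral (in r): ∫_{4}^{8} (16r^4) · r dr = 688128.

Outer integral (in θ): ∫_{0}^{2π} (688128) dθ = 1376256π.

Therefore ∬_D (16(x^2 + y^2)^2) dA = 1376256π.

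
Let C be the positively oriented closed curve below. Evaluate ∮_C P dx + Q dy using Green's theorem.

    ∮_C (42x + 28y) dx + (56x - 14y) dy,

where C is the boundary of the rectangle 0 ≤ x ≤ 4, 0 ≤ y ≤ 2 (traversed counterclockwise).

Green's theorem converts the closed line integral into a double integral over the enclosed region D:

    ∮_C P dx + Q dy = ∬_D (∂Q/∂x - ∂P/∂y) dA.

Here P = 42x + 28y, Q = 56x - 14y, so

    ∂Q/∂x = 56,    ∂P/∂y = 28,
    ∂Q/∂x - ∂P/∂y = 28.

D is the region 0 ≤ x ≤ 4, 0 ≤ y ≤ 2. Evaluating the double integral:

    ∬_D (28) dA = ∫_0^{4} ∫_0^{2} (28) dy dx.

Inner (y from 0 to 2): 56.
Outer (x from 0 to 4): 224.

Therefore ∮_C P dx + Q dy = 224.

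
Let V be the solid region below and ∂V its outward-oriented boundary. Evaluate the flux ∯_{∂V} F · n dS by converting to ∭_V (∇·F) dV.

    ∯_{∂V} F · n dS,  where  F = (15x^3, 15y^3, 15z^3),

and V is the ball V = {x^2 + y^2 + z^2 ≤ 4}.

By the divergence theorem,

    ∯_{∂V} F · n dS = ∭_V (∇ · F) dV.

Compute the divergence:
    ∇ · F = ∂F_x/∂x + ∂F_y/∂y + ∂F_z/∂z = 45x^2 + 45y^2 + 45z^2.

In spherical coordinates, x = ρ sin(φ) cos(θ), y = ρ sin(φ) sin(θ), z = ρ cos(φ), dV = ρ^2 sin(φ) dρ dφ dθ, with 0 ≤ ρ ≤ 2, 0 ≤ φ ≤ π, 0 ≤ θ ≤ 2π.

The integrand, after substitution and multiplying by the volume element, becomes (45ρ^2) · ρ^2 sin(φ), so

    ∭_V (∇·F) dV = ∫_0^{2π} ∫_0^{π} ∫_0^{2} (45ρ^2) · ρ^2 sin(φ) dρ dφ dθ.

Inner (ρ from 0 to 2): 288sin(φ).
Middle (φ from 0 to π): 576.
Outer (θ from 0 to 2π): 1152π.

Therefore ∯_{∂V} F · n dS = 1152π.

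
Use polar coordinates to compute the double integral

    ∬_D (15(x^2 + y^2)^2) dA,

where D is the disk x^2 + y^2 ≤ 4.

The region D is 0 ≤ r ≤ 2, 0 ≤ θ ≤ 2π in polar coordinates, where x = r cos(θ), y = r sin(θ), and dA = r dr dθ.

Under the substitution, the integrand becomes 15r^4, so

    ∬_D (15(x^2 + y^2)^2) dA = ∫_{0}^{2π} ∫_{0}^{2} (15r^4) · r dr dθ.

Inner integral (in r): ∫_{0}^{2} (15r^4) · r dr = 160.

Outer integral (in θ): ∫_{0}^{2π} (160) dθ = 320π.

Therefore ∬_D (15(x^2 + y^2)^2) dA = 320π.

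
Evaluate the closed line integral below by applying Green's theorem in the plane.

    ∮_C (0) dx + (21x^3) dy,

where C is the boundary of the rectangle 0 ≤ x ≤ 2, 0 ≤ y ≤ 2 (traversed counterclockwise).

Green's theorem converts the closed line integral into a double integral over the enclosed region D:

    ∮_C P dx + Q dy = ∬_D (∂Q/∂x - ∂P/∂y) dA.

Here P = 0, Q = 21x^3, so

    ∂Q/∂x = 63x^2,    ∂P/∂y = 0,
    ∂Q/∂x - ∂P/∂y = 63x^2.

D is the region 0 ≤ x ≤ 2, 0 ≤ y ≤ 2. Evaluating the double integral:

    ∬_D (63x^2) dA = ∫_0^{2} ∫_0^{2} (63x^2) dy dx.

Inner (y from 0 to 2): 126x^2.
Outer (x from 0 to 2): 336.

Therefore ∮_C P dx + Q dy = 336.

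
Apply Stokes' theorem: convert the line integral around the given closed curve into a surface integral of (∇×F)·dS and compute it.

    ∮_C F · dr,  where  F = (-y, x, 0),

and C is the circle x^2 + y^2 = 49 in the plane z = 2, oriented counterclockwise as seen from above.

Let S be the flat disk x^2 + y^2 ≤ 49 in the plane z = 2, with upward unit normal n̂ = ẑ. By Stokes' theorem,

    ∮_C F · dr = ∬_S (∇ × F) · n̂ dS = ∬_D (curl F)_z dA,

where D is the disk x^2 + y^2 ≤ 49.

Compute the curl of F = (-y, x, 0):
    (∇ × F)_x = ∂F_z/∂y - ∂F_y/∂z = 0,
    (∇ × F)_y = ∂F_x/∂z - ∂F_z/∂x = 0,
    (∇ × F)_z = ∂F_y/∂x - ∂F_x/∂y = 2.

On z = 2, (curl F)_z = 2.

Convert to polar (x = r cos θ, y = r sin θ, dA = r dr dθ); the integrand becomes 2, so

    ∬_D (curl F)_z dA = ∫_0^{2π} ∫_0^{7} (2) · r dr dθ.

Inner (r from 0 to 7): 49.
Outer (θ from 0 to 2π): 98π.

Therefore ∮_C F · dr = 98π.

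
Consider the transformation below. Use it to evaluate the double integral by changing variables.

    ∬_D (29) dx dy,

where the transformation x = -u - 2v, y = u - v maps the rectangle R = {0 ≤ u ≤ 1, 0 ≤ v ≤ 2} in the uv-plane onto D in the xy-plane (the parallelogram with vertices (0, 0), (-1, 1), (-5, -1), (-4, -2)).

Compute the Jacobian determinant of (x, y) with respect to (u, v):

    ∂(x,y)/∂(u,v) = | -1  -2 | = (-1)(-1) - (-2)(1) = 3.
                   | 1  -1 |

Its absolute value is |J| = 3 (the area scaling factor).

Substituting x = -u - 2v, y = u - v into the integrand,

    29 → 29,

so the integral becomes

    ∬_R (29) · |J| du dv = ∫_0^1 ∫_0^2 (87) dv du.

Inner (v): 174.
Outer (u): 174.

Therefore ∬_D (29) dx dy = 174.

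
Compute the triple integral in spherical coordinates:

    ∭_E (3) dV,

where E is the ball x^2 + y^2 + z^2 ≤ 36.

In spherical coordinates, x = ρ sin(φ) cos(θ), y = ρ sin(φ) sin(θ), z = ρ cos(φ), and dV = ρ^2 sin(φ) dρ dφ dθ.

The integrand becomes 3, so

    ∭_E (3) dV = ∫_{0}^{2π} ∫_{0}^{π} ∫_{0}^{6} (3) · ρ^2 sin(φ) dρ dφ dθ.

Inner (ρ): 216sin(φ).
Middle (φ): 432.
Outer (θ): 864π.

Therefore the triple integral equals 864π.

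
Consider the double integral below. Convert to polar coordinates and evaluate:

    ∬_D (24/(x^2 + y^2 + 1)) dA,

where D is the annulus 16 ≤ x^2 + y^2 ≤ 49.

The region D is 4 ≤ r ≤ 7, 0 ≤ θ ≤ 2π in polar coordinates, where x = r cos(θ), y = r sin(θ), and dA = r dr dθ.

Under the substitution, the integrand becomes 24/(r^2 + 1), so

    ∬_D (24/(x^2 + y^2 + 1)) dA = ∫_{0}^{2π} ∫_{4}^{7} (24/(r^2 + 1)) · r dr dθ.

Inner integral (in r): ∫_{4}^{7} (24/(r^2 + 1)) · r dr = log(244140625000000000000/582622237229761).

Outer integral (in θ): ∫_{0}^{2π} (log(244140625000000000000/582622237229761)) dθ = log((244140625000000000000/582622237229761)^(2π)).

Therefore ∬_D (24/(x^2 + y^2 + 1)) dA = log((244140625000000000000/582622237229761)^(2π)).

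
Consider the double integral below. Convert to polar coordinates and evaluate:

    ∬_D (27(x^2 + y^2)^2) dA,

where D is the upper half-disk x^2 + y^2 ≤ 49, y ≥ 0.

The region D is 0 ≤ r ≤ 7, 0 ≤ θ ≤ π in polar coordinates, where x = r cos(θ), y = r sin(θ), and dA = r dr dθ.

Under the substitution, the integrand becomes 27r^4, so

    ∬_D (27(x^2 + y^2)^2) dA = ∫_{0}^{π} ∫_{0}^{7} (27r^4) · r dr dθ.

Inner integral (in r): ∫_{0}^{7} (27r^4) · r dr = 1058841/2.

Outer integral (in θ): ∫_{0}^{π} (1058841/2) dθ = 1058841π/2.

Therefore ∬_D (27(x^2 + y^2)^2) dA = 1058841π/2.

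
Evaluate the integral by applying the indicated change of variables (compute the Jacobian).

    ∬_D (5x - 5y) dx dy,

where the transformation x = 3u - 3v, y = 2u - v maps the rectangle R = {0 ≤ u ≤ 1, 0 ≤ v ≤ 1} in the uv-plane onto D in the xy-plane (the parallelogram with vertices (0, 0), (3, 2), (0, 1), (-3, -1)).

Compute the Jacobian determinant of (x, y) with respect to (u, v):

    ∂(x,y)/∂(u,v) = | 3  -3 | = (3)(-1) - (-3)(2) = 3.
                   | 2  -1 |

Its absolute value is |J| = 3 (the area scaling factor).

Substituting x = 3u - 3v, y = 2u - v into the integrand,

    5x - 5y → 5u - 10v,

so the integral becomes

    ∬_R (5u - 10v) · |J| du dv = ∫_0^1 ∫_0^1 (15u - 30v) dv du.

Inner (v): 15u - 15.
Outer (u): -15/2.

Therefore ∬_D (5x - 5y) dx dy = -15/2.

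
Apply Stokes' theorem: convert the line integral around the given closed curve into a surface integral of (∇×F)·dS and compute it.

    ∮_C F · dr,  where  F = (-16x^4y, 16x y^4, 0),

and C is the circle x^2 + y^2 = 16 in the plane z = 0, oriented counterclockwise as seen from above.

Let S be the flat disk x^2 + y^2 ≤ 16 in the plane z = 0, with upward unit normal n̂ = ẑ. By Stokes' theorem,

    ∮_C F · dr = ∬_S (∇ × F) · n̂ dS = ∬_D (curl F)_z dA,

where D is the disk x^2 + y^2 ≤ 16.

Compute the curl of F = (-16x^4y, 16x y^4, 0):
    (∇ × F)_x = ∂F_z/∂y - ∂F_y/∂z = 0,
    (∇ × F)_y = ∂F_x/∂z - ∂F_z/∂x = 0,
    (∇ × F)_z = ∂F_y/∂x - ∂F_x/∂y = 16x^4 + 16y^4.

On z = 0, (curl F)_z = 16x^4 + 16y^4.

Convert to polar (x = r cos θ, y = r sin θ, dA = r dr dθ); the integrand becomes 16r^4(sin(θ)^4 + cos(θ)^4), so

    ∬_D (curl F)_z dA = ∫_0^{2π} ∫_0^{4} (16r^4(sin(θ)^4 + cos(θ)^4)) · r dr dθ.

Inner (r from 0 to 4): 32768sin(θ)^4/3 + 32768cos(θ)^4/3.
Outer (θ from 0 to 2π): 16384π.

Therefore ∮_C F · dr = 16384π.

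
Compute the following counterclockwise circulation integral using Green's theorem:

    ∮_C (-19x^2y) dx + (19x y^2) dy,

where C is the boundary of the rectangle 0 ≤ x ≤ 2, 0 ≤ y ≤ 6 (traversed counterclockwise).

Green's theorem converts the closed line integral into a double integral over the enclosed region D:

    ∮_C P dx + Q dy = ∬_D (∂Q/∂x - ∂P/∂y) dA.

Here P = -19x^2y, Q = 19x y^2, so

    ∂Q/∂x = 19y^2,    ∂P/∂y = -19x^2,
    ∂Q/∂x - ∂P/∂y = 19x^2 + 19y^2.

D is the region 0 ≤ x ≤ 2, 0 ≤ y ≤ 6. Evaluating the double integral:

    ∬_D (19x^2 + 19y^2) dA = ∫_0^{2} ∫_0^{6} (19x^2 + 19y^2) dy dx.

Inner (y from 0 to 6): 114x^2 + 1368.
Outer (x from 0 to 2): 3040.

Therefore ∮_C P dx + Q dy = 3040.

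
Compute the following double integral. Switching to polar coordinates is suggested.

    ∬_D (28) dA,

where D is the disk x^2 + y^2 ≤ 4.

The region D is 0 ≤ r ≤ 2, 0 ≤ θ ≤ 2π in polar coordinates, where x = r cos(θ), y = r sin(θ), and dA = r dr dθ.

Under the substitution, the integrand becomes 28, so

    ∬_D (28) dA = ∫_{0}^{2π} ∫_{0}^{2} (28) · r dr dθ.

Inner integral (in r): ∫_{0}^{2} (28) · r dr = 56.

Outer integral (in θ): ∫_{0}^{2π} (56) dθ = 112π.

Therefore ∬_D (28) dA = 112π.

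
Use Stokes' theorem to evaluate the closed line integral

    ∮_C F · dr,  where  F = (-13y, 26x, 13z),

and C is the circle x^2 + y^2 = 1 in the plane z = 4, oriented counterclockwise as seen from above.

Let S be the flat disk x^2 + y^2 ≤ 1 in the plane z = 4, with upward unit normal n̂ = ẑ. By Stokes' theorem,

    ∮_C F · dr = ∬_S (∇ × F) · n̂ dS = ∬_D (curl F)_z dA,

where D is the disk x^2 + y^2 ≤ 1.

Compute the curl of F = (-13y, 26x, 13z):
    (∇ × F)_x = ∂F_z/∂y - ∂F_y/∂z = 0,
    (∇ × F)_y = ∂F_x/∂z - ∂F_z/∂x = 0,
    (∇ × F)_z = ∂F_y/∂x - ∂F_x/∂y = 39.

On z = 4, (curl F)_z = 39.

Convert to polar (x = r cos θ, y = r sin θ, dA = r dr dθ); the integrand becomes 39, so

    ∬_D (curl F)_z dA = ∫_0^{2π} ∫_0^{1} (39) · r dr dθ.

Inner (r from 0 to 1): 39/2.
Outer (θ from 0 to 2π): 39π.

Therefore ∮_C F · dr = 39π.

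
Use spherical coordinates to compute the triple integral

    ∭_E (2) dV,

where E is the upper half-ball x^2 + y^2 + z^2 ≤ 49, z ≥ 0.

In spherical coordinates, x = ρ sin(φ) cos(θ), y = ρ sin(φ) sin(θ), z = ρ cos(φ), and dV = ρ^2 sin(φ) dρ dφ dθ.

The integrand becomes 2, so

    ∭_E (2) dV = ∫_{0}^{2π} ∫_{0}^{π/2} ∫_{0}^{7} (2) · ρ^2 sin(φ) dρ dφ dθ.

Inner (ρ): 686sin(φ)/3.
Middle (φ): 686/3.
Outer (θ): 1372π/3.

Therefore the triple integral equals 1372π/3.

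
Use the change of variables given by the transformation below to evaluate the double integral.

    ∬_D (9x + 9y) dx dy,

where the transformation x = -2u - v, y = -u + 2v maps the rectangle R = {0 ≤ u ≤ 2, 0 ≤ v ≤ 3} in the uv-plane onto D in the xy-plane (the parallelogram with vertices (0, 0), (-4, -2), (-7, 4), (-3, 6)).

Compute the Jacobian determinant of (x, y) with respect to (u, v):

    ∂(x,y)/∂(u,v) = | -2  -1 | = (-2)(2) - (-1)(-1) = -5.
                   | -1  2 |

Its absolute value is |J| = 5 (the area scaling factor).

Substituting x = -2u - v, y = -u + 2v into the integrand,

    9x + 9y → -27u + 9v,

so the integral becomes

    ∬_R (-27u + 9v) · |J| du dv = ∫_0^2 ∫_0^3 (-135u + 45v) dv du.

Inner (v): 405/2 - 405u.
Outer (u): -405.

Therefore ∬_D (9x + 9y) dx dy = -405.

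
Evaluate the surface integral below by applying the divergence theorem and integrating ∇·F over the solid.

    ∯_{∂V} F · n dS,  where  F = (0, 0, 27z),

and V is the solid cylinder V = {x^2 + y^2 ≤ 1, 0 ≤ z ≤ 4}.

By the divergence theorem,

    ∯_{∂V} F · n dS = ∭_V (∇ · F) dV.

Compute the divergence:
    ∇ · F = ∂F_x/∂x + ∂F_y/∂y + ∂F_z/∂z = 0 + 0 + 27 = 27.

In cylindrical coordinates, x = r cos(θ), y = r sin(θ), z = z, dV = r dr dθ dz, with 0 ≤ r ≤ 1, 0 ≤ θ ≤ 2π, 0 ≤ z ≤ 4.

The integrand, after substitution and multiplying by the volume element, becomes (27) · r, so

    ∭_V (∇·F) dV = ∫_0^{2π} ∫_0^{1} ∫_0^{4} (27) · r dz dr dθ.

Inner (z from 0 to 4): 108r.
Middle (r from 0 to 1): 54.
Outer (θ from 0 to 2π): 108π.

Therefore ∯_{∂V} F · n dS = 108π.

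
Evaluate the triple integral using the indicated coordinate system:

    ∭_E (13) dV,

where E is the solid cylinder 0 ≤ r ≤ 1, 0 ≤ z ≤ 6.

In cylindrical coordinates, x = r cos(θ), y = r sin(θ), z = z, and dV = r dr dθ dz.

The integrand becomes 13, so

    ∭_E (13) dV = ∫_{0}^{2π} ∫_{0}^{1} ∫_{0}^{6} (13) · r dz dr dθ.

Inner (z): 78r.
Middle (r from 0 to 1): 39.
Outer (θ): 78π.

Therefore the triple integral equals 78π.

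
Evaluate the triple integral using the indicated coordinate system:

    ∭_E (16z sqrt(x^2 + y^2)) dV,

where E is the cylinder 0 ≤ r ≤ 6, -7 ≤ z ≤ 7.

In cylindrical coordinates, x = r cos(θ), y = r sin(θ), z = z, and dV = r dr dθ dz.

The integrand becomes 16r z, so

    ∭_E (16z sqrt(x^2 + y^2)) dV = ∫_{0}^{2π} ∫_{0}^{6} ∫_{-7}^{7} (16r z) · r dz dr dθ.

Inner (z): 0.
Middle (r from 0 to 6): 0.
Outer (θ): 0.

Therefore the triple integral equals 0.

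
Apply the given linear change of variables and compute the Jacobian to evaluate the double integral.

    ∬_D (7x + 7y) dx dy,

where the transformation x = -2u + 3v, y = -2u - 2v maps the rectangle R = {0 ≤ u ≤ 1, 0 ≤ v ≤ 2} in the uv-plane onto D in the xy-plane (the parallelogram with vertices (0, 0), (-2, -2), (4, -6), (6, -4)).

Compute the Jacobian determinant of (x, y) with respect to (u, v):

    ∂(x,y)/∂(u,v) = | -2  3 | = (-2)(-2) - (3)(-2) = 10.
                   | -2  -2 |

Its absolute value is |J| = 10 (the area scaling factor).

Substituting x = -2u + 3v, y = -2u - 2v into the integrand,

    7x + 7y → -28u + 7v,

so the integral becomes

    ∬_R (-28u + 7v) · |J| du dv = ∫_0^1 ∫_0^2 (-280u + 70v) dv du.

Inner (v): 140 - 560u.
Outer (u): -140.

Therefore ∬_D (7x + 7y) dx dy = -140.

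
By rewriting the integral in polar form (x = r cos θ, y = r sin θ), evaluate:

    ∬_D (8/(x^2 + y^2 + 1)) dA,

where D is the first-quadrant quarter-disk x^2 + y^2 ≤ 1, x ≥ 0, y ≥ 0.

The region D is 0 ≤ r ≤ 1, 0 ≤ θ ≤ π/2 in polar coordinates, where x = r cos(θ), y = r sin(θ), and dA = r dr dθ.

Under the substitution, the integrand becomes 8/(r^2 + 1), so

    ∬_D (8/(x^2 + y^2 + 1)) dA = ∫_{0}^{π/2} ∫_{0}^{1} (8/(r^2 + 1)) · r dr dθ.

Inner integral (in r): ∫_{0}^{1} (8/(r^2 + 1)) · r dr = log(16).

Outer integral (in θ): ∫_{0}^{π/2} (log(16)) dθ = 2π log(2).

Therefore ∬_D (8/(x^2 + y^2 + 1)) dA = 2π log(2).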